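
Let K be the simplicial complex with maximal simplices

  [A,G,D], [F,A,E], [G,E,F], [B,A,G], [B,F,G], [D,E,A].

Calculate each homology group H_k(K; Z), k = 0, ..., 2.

Take the total order A < B < D < E < F < G on the vertex set. Then K (dimension 2) consists of the simplices:

  0-simplices (6): A, B, D, E, F, G
  1-simplices (12): AB, AD, AE, AF, AG, BF, BG, DE, DG, EF, EG, FG
  2-simplices (6): ABG, ADE, ADG, AEF, BFG, EFG

giving chain groups C_0 ≅ Z^6, C_1 ≅ Z^12, C_2 ≅ Z^6.

Boundary ∂_1: C_1 → C_0 maps an edge to its endpoints' difference, ∂[p,q] = q − p. For instance
  ∂DE = E − D.
The 6×12 boundary matrix has rank 5 and Smith normal form diag(1,1,1,1,1).

Boundary ∂_2: C_2 → C_1 sends each 2-simplex [p,q,r] to [q,r] − [p,r] + [p,q]. For instance
  ∂ADE = DE − AE + AD,
  ∂EFG = FG − EG + EF.
This gives a 12×6 integer matrix of rank 6; reducing to Smith normal form yields diagonal entries (1,1,1,1,1,1).

Computing H_k = (kernel of ∂_k) / (image of ∂_{k+1}):

  H_0: rank C_0 − rank ∂_1 = 6 − 5 = 1, and the invariant factors of ∂_1 are all 1, so H_0 = Z.
  H_1: rank ker ∂_1 − rank ∂_2 = (12 − 5) − 6 = 1, and the invariant factors of ∂_2 are all 1, so H_1 = Z.
  H_2: rank ker ∂_2 − rank ∂_3 = (6 − 6) − 0 = 0, and there is no ∂_3, so H_2 = 0.

(K is a triangulation of the cylinder S^1 x I.)

H_0 = Z,  H_1 = Z,  H_2 = 0.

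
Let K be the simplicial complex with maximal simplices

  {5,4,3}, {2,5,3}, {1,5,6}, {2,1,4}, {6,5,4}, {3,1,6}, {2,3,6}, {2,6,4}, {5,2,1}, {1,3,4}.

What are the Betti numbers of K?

b_0 = 1, b_1 = 0, b_2 = 0.

We work with the vertex ordering 1 < 2 < 3 < 4 < 5 < 6. The simplices of K, each written with vertices in increasing order, are:

  0-simplices (6): [1], [2], [3], [4], [5], [6]
  1-simplices (15): [1,2], [1,3], [1,4], [1,5], [1,6], [2,3], [2,4], [2,5], [2,6], [3,4], [3,5], [3,6], [4,5], [4,6], [5,6]
  2-simplices (10): [1,2,4], [1,2,5], [1,3,4], [1,3,6], [1,5,6], [2,3,5], [2,3,6], [2,4,6], [3,4,5], [4,5,6]

Hence C_0 ≅ Z^6, C_1 ≅ Z^15, C_2 ≅ Z^10.

Boundary ∂_1: C_1 → C_0 maps an edge to its endpoints' difference, ∂[p,q] = q − p. For instance
  ∂[1,2] = [2] − [1].
The 6×15 boundary matrix has rank 5 and Smith normal form diag(1,1,1,1,1).

Boundary ∂_2: C_2 → C_1 maps a triangle to the signed sum of its edges. For instance
  ∂[4,5,6] = [5,6] − [4,6] + [4,5],
  ∂[1,2,4] = [2,4] − [1,4] + [1,2].
The resulting 15×10 matrix has rank 10, and its Smith normal form has invariant factors (1,1,1,1,1,1,1,1,1,2).

From H_k ≅ ker(∂_k) / im(∂_{k+1}) we obtain:

  H_0: rank C_0 − rank ∂_1 = 6 − 5 = 1, and the invariant factors of ∂_1 are all 1, so H_0 = Z.
  H_1: rank ker ∂_1 − rank ∂_2 = (15 − 5) − 10 = 0, and ∂_2 has invariant factor 2 > 1, so H_1 = Z/2.
  H_2: rank ker ∂_2 − rank ∂_3 = (10 − 10) − 0 = 0, and there is no ∂_3, so H_2 = 0.

As a check, the Euler characteristic is 6 − 15 + 10 = 1, which agrees with 1 − 0 + 0 = 1.

Hence the Betti numbers are b_0 = 1, b_1 = 0, b_2 = 0.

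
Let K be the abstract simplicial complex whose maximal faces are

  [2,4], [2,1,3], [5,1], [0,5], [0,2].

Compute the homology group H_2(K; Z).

Order the vertices as 0 < 1 < 2 < 3 < 4 < 5. Listing each simplex with vertices in this order, K has dimension 2 with simplices:

  0-simplices (6): [0], [1], [2], [3], [4], [5]
  1-simplices (7): [0,2], [0,5], [1,2], [1,3], [1,5], [2,3], [2,4]
  2-simplices (1): [1,2,3]

so the chain groups are C_0 ≅ Z^6, C_1 ≅ Z^7, C_2 ≅ Z^1.

∂_1: C_1 → C_0 is given by ∂[p,q] = [q] − [p].
The 6×7 boundary matrix has rank 5 and Smith normal form diag(1,1,1,1,1).

The boundary map ∂_2: C_2 → C_1 acts by ∂[p,q,r] = [q,r] − [p,r] + [p,q]. For instance
  ∂[1,2,3] = [2,3] − [1,3] + [1,2].
As a 7×1 matrix over Z this has rank 1, with invariant factors (1).

Now H_k = ker ∂_k / im ∂_{k+1}, so:

  H_2: rank ker ∂_2 − rank ∂_3 = (1 − 1) − 0 = 0, and there is no ∂_3, so H_2 = 0.

H_2 ≅ 0.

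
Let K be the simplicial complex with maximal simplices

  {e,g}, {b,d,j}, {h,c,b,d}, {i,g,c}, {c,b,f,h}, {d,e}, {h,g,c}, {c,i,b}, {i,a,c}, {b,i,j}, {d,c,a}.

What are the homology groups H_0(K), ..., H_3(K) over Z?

Take the total order a < b < c < d < e < f < g < h < i < j on the vertex set. Then K (dimension 3) consists of the simplices:

  0-simplices (10): a, b, c, d, e, f, g, h, i, j
  1-simplices (22): ac, ad, ai, bc, bd, bf, bh, bi, bj, cd, cf, cg, ch, ci, de, dh, dj, eg, fh, gh, gi, ij
  2-simplices (14): acd, aci, bcd, bcf, bch, bci, bdh, bdj, bfh, bij, cdh, cfh, cgh, cgi
  3-simplices (2): bcdh, bcfh

giving chain groups C_0 ≅ Z^10, C_1 ≅ Z^22, C_2 ≅ Z^14, C_3 ≅ Z^2.

The boundary map ∂_1: C_1 → C_0 maps an edge to its endpoints' difference, ∂[p,q] = q − p. For instance
  ∂gi = i − g.
The 10×22 boundary matrix has rank 9 and Smith normal form diag(1,1,1,1,1,1,1,1,1).

Boundary ∂_2: C_2 → C_1 acts by ∂[p,q,r] = [q,r] − [p,r] + [p,q]. For instance
  ∂bdh = dh − bh + bd,
  ∂bcd = cd − bd + bc.
This gives a 22×14 integer matrix of rank 12; reducing to Smith normal form yields diagonal entries (1,1,1,1,1,1,1,1,1,1,1,1).

The boundary map ∂_3: C_3 → C_2 sends each 3-simplex σ to the alternating sum Σ_i (−1)^i (σ with its i-th vertex removed). For instance
  ∂bcdh = cdh − bdh + bch − bcd,
  ∂bcfh = cfh − bfh + bch − bcf.
The resulting 14×2 matrix has rank 2, and its Smith normal form has invariant factors (1,1).

Computing H_k = (kernel of ∂_k) / (image of ∂_{k+1}):

  H_0: rank C_0 − rank ∂_1 = 10 − 9 = 1, and the invariant factors of ∂_1 are all 1, so H_0 ≅ Z.
  H_1: rank ker ∂_1 − rank ∂_2 = (22 − 9) − 12 = 1, and the invariant factors of ∂_2 are all 1, so H_1 ≅ Z.
  H_2: rank ker ∂_2 − rank ∂_3 = (14 − 12) − 2 = 0, and the invariant factors of ∂_3 are all 1, so H_2 ≅ 0.
  H_3: rank ker ∂_3 − rank ∂_4 = (2 − 2) − 0 = 0, and there is no ∂_4, so H_3 ≅ 0.

H_0 ≅ Z,  H_1 ≅ Z,  H_2 = 0,  H_3 = 0.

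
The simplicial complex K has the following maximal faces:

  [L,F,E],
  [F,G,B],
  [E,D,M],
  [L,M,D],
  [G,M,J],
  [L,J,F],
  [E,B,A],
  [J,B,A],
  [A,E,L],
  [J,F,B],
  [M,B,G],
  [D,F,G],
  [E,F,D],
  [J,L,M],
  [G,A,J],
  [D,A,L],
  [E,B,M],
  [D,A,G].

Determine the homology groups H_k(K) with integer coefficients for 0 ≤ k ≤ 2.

H_0 = Z,  H_1 = Z ⊕ Z/2,  H_2 = 0.

K has 9 vertices, 27 edges, 18 triangles.
rank ∂_0 = 0, rank ∂_1 = 8 ⇒ b_0 = 9 − 0 − 8 = 1; all invariant factors of ∂_1 are 1 so no torsion. So H_0 = Z.
rank ∂_1 = 8, rank ∂_2 = 18 ⇒ b_1 = 27 − 8 − 18 = 1; ∂_2 has invariant factor(s) [2] giving torsion. So H_1 = Z ⊕ Z/2.
rank ∂_2 = 18, rank ∂_3 = 0 ⇒ b_2 = 18 − 18 − 0 = 0. So H_2 = 0.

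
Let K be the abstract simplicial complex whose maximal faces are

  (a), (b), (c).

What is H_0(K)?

We work with the vertex ordering a < b < c. The simplices of K, each written with vertices in increasing order, are:

  0-simplices (3): a, b, c

Hence C_0 ≅ Z^3.

From H_k ≅ ker(∂_k) / im(∂_{k+1}) we obtain:

  H_0: rank C_0 − rank ∂_1 = 3 − 0 = 3, and there is no ∂_1, so H_0 = Z^3.

H_0 ≅ Z^3.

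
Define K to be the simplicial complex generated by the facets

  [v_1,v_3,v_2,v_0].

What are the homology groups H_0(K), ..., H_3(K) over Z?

Fix the vertex order v_0 < v_1 < v_2 < v_3 and write every simplex with vertices in increasing order. Then dim K = 3 and the simplices of K are:

  0-simplices (4): [v_0], [v_1], [v_2], [v_3]
  1-simplices (6): [v_0,v_1], [v_0,v_2], [v_0,v_3], [v_1,v_2], [v_1,v_3], [v_2,v_3]
  2-simplices (4): [v_0,v_1,v_2], [v_0,v_1,v_3], [v_0,v_2,v_3], [v_1,v_2,v_3]
  3-simplices (1): [v_0,v_1,v_2,v_3]

giving chain groups C_0 ≅ Z^4, C_1 ≅ Z^6, C_2 ≅ Z^4, C_3 ≅ Z^1.

∂_1: C_1 → C_0 is given by ∂[p,q] = [q] − [p]. For instance
  ∂[v_0,v_3] = [v_3] − [v_0].
This gives a 4×6 integer matrix of rank 3; reducing to Smith normal form yields diagonal entries (1,1,1).

∂_2: C_2 → C_1 sends each 2-simplex [p,q,r] to [q,r] − [p,r] + [p,q]. For instance
  ∂[v_0,v_1,v_3] = [v_1,v_3] − [v_0,v_3] + [v_0,v_1],
  ∂[v_0,v_2,v_3] = [v_2,v_3] − [v_0,v_3] + [v_0,v_2].
This gives a 6×4 integer matrix of rank 3; reducing to Smith normal form yields diagonal entries (1,1,1).

∂_3: C_3 → C_2 sends each 3-simplex σ to the alternating sum Σ_i (−1)^i (σ with its i-th vertex removed). For instance
  ∂[v_0,v_1,v_2,v_3] = [v_1,v_2,v_3] − [v_0,v_2,v_3] + [v_0,v_1,v_3] − [v_0,v_1,v_2].
The resulting 4×1 matrix has rank 1, and its Smith normal form has invariant factors (1).

From H_k ≅ ker(∂_k) / im(∂_{k+1}) we obtain:

  H_0: rank C_0 − rank ∂_1 = 4 − 3 = 1, and the invariant factors of ∂_1 are all 1, so H_0 ≅ Z.
  H_1: rank ker ∂_1 − rank ∂_2 = (6 − 3) − 3 = 0, and the invariant factors of ∂_2 are all 1, so H_1 ≅ 0.
  H_2: rank ker ∂_2 − rank ∂_3 = (4 − 3) − 1 = 0, and the invariant factors of ∂_3 are all 1, so H_2 ≅ 0.
  H_3: rank ker ∂_3 − rank ∂_4 = (1 − 1) − 0 = 0, and there is no ∂_4, so H_3 ≅ 0.

H_0 ≅ Z,  H_1 = 0,  H_2 = 0,  H_3 = 0.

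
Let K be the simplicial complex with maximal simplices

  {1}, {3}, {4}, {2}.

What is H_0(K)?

H_0 = Z^4.

Fix the vertex order 1 < 2 < 3 < 4 and write every simplex with vertices in increasing order. Then dim K = 0 and the simplices of K are:

  0-simplices (4): [1], [2], [3], [4]

giving chain groups C_0 ≅ Z^4.

Reading off H_k = ker ∂_k / im ∂_{k+1}:

  H_0: rank C_0 − rank ∂_1 = 4 − 0 = 4, and there is no ∂_1, so H_0 = Z^4.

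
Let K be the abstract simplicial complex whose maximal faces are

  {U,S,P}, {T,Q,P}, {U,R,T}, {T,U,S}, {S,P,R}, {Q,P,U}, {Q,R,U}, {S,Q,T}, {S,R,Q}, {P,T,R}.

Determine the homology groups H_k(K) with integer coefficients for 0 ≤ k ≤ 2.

H_0 = Z,  H_1 = Z/2Z,  H_2 = 0.

We work with the vertex ordering P < Q < R < S < T < U. The simplices of K, each written with vertices in increasing order, are:

  0-simplices (6): P, Q, R, S, T, U
  1-simplices (15): PQ, PR, PS, PT, PU, QR, QS, QT, QU, RS, RT, RU, ST, SU, TU
  2-simplices (10): PQT, PQU, PRS, PRT, PSU, QRS, QRU, QST, RTU, STU

Hence C_0 ≅ Z^6, C_1 ≅ Z^15, C_2 ≅ Z^10.

∂_1: C_1 → C_0 is given by ∂[p,q] = [q] − [p]. For instance
  ∂QT = T − Q.
The 6×15 boundary matrix has rank 5 and Smith normal form diag(1,1,1,1,1).

The boundary map ∂_2: C_2 → C_1 acts by ∂[p,q,r] = [q,r] − [p,r] + [p,q]. For instance
  ∂QRS = RS − QS + QR,
  ∂STU = TU − SU + ST.
The resulting 15×10 matrix has rank 10, and its Smith normal form has invariant factors (1,1,1,1,1,1,1,1,1,2).

From H_k ≅ ker(∂_k) / im(∂_{k+1}) we obtain:

  H_0: rank C_0 − rank ∂_1 = 6 − 5 = 1, and the invariant factors of ∂_1 are all 1, so H_0 ≅ Z.
  H_1: rank ker ∂_1 − rank ∂_2 = (15 − 5) − 10 = 0, and ∂_2 has invariant factor 2 > 1, so H_1 ≅ Z/2Z.
  H_2: rank ker ∂_2 − rank ∂_3 = (10 − 10) − 0 = 0, and there is no ∂_3, so H_2 ≅ 0.

As a check, the Euler characteristic is 6 − 15 + 10 = 1, which agrees with 1 − 0 + 0 = 1.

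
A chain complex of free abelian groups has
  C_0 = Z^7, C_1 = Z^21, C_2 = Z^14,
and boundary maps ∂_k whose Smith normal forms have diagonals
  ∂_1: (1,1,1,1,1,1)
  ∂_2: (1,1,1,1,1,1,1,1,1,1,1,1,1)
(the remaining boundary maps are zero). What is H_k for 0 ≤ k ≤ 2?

H_0: b_0 = 7 − 0 − 6 = 1; torsion from ∂_1 factors > 1: none. So H_0 ≅ Z.
H_1: b_1 = 21 − 6 − 13 = 2; torsion from ∂_2 factors > 1: none. So H_1 ≅ Z^2.
H_2: b_2 = 14 − 13 − 0 = 1; torsion from ∂_3 factors > 1: none. So H_2 ≅ Z.

H_0 ≅ Z,  H_1 ≅ Z^2,  H_2 ≅ Z.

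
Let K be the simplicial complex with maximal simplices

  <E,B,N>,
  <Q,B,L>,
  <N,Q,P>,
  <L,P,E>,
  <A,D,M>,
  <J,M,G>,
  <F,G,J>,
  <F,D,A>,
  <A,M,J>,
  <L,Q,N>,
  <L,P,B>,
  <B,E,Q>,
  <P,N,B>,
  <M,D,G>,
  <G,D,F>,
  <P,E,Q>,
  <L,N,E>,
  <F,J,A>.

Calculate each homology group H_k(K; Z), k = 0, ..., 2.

H_0 ≅ Z^2,  H_1 ≅ Z/2,  H_2 ≅ Z.

We work with the vertex ordering A < B < D < E < F < G < J < L < M < N < P < Q. The simplices of K, each written with vertices in increasing order, are:

  0-simplices (12): A, B, D, E, F, G, J, L, M, N, P, Q
  1-simplices (27): AD, AF, AJ, AM, BE, BL, BN, BP, BQ, DF, DG, DM, EL, EN, EP, EQ, FG, FJ, GJ, GM, JM, LN, LP, LQ, NP, NQ, PQ
  2-simplices (18): ADF, ADM, AFJ, AJM, BEN, BEQ, BLP, BLQ, BNP, DFG, DGM, ELN, ELP, EPQ, FGJ, GJM, LNQ, NPQ

giving chain groups C_0 ≅ Z^12, C_1 ≅ Z^27, C_2 ≅ Z^18.

Boundary ∂_1: C_1 → C_0 sends each edge [p,q] (with p < q) to q − p.
The 12×27 boundary matrix has rank 10 and Smith normal form diag(1,1,1,1,1,1,1,1,1,1).

Boundary ∂_2: C_2 → C_1 sends each 2-simplex [p,q,r] to [q,r] − [p,r] + [p,q]. For instance
  ∂LNQ = NQ − LQ + LN,
  ∂BEN = EN − BN + BE.
The resulting 27×18 matrix has rank 17, and its Smith normal form has invariant factors (1,1,1,1,1,1,1,1,1,1,1,1,1,1,1,1,2).

Reading off H_k = ker ∂_k / im ∂_{k+1}:

  H_0: rank C_0 − rank ∂_1 = 12 − 10 = 2, and the invariant factors of ∂_1 are all 1, so H_0 ≅ Z^2.
  H_1: rank ker ∂_1 − rank ∂_2 = (27 − 10) − 17 = 0, and ∂_2 has invariant factor 2 > 1, so H_1 ≅ Z/2.
  H_2: rank ker ∂_2 − rank ∂_3 = (18 − 17) − 0 = 1, and there is no ∂_3, so H_2 ≅ Z.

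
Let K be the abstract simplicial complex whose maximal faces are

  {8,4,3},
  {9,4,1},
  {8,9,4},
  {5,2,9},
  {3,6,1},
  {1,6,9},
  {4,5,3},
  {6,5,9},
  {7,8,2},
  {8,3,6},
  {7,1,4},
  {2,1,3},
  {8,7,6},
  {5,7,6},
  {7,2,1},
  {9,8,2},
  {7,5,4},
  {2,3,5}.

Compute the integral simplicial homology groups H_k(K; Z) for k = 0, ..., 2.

H_0 = Z,  H_1 = Z^2,  H_2 = Z.

Order the vertices as 1 < 2 < 3 < 4 < 5 < 6 < 7 < 8 < 9. Listing each simplex with vertices in this order, K has dimension 2 with simplices:

  0-simplices (9): [1], [2], [3], [4], [5], [6], [7], [8], [9]
  1-simplices (27): (27 of them)
  2-simplices (18): [1,2,3], [1,2,7], [1,3,6], [1,4,7], [1,4,9], [1,6,9], [2,3,5], [2,5,9], [2,7,8], [2,8,9], [3,4,5], [3,4,8], [3,6,8], [4,5,7], [4,8,9], [5,6,7], [5,6,9], [6,7,8]

giving chain groups C_0 ≅ Z^9, C_1 ≅ Z^27, C_2 ≅ Z^18.

∂_1: C_1 → C_0 is given by ∂[p,q] = [q] − [p].
The resulting 9×27 matrix has rank 8, and its Smith normal form has invariant factors (1,1,1,1,1,1,1,1).

Boundary ∂_2: C_2 → C_1 acts by ∂[p,q,r] = [q,r] − [p,r] + [p,q]. For instance
  ∂[3,4,5] = [4,5] − [3,5] + [3,4],
  ∂[2,7,8] = [7,8] − [2,8] + [2,7].
The 27×18 boundary matrix has rank 17 and Smith normal form diag(1,1,1,1,1,1,1,1,1,1,1,1,1,1,1,1,1).

Now H_k = ker ∂_k / im ∂_{k+1}, so:

  H_0: rank C_0 − rank ∂_1 = 9 − 8 = 1, and the invariant factors of ∂_1 are all 1, so H_0 ≅ Z.
  H_1: rank ker ∂_1 − rank ∂_2 = (27 − 8) − 17 = 2, and the invariant factors of ∂_2 are all 1, so H_1 ≅ Z^2.
  H_2: rank ker ∂_2 − rank ∂_3 = (18 − 17) − 0 = 1, and there is no ∂_3, so H_2 ≅ Z.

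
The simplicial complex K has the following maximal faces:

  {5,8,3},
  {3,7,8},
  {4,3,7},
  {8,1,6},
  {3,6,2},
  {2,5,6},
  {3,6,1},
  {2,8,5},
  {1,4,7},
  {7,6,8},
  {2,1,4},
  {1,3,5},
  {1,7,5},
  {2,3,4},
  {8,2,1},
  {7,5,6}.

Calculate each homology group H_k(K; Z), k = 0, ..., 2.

We work with the vertex ordering 1 < 2 < 3 < 4 < 5 < 6 < 7 < 8. The simplices of K, each written with vertices in increasing order, are:

  0-simplices (8): [1], [2], [3], [4], [5], [6], [7], [8]
  1-simplices (24): (24 of them)
  2-simplices (16): [1,2,4], [1,2,8], [1,3,5], [1,3,6], [1,4,7], [1,5,7], [1,6,8], [2,3,4], [2,3,6], [2,5,6], [2,5,8], [3,4,7], [3,5,8], [3,7,8], [5,6,7], [6,7,8]

Hence C_0 ≅ Z^8, C_1 ≅ Z^24, C_2 ≅ Z^16.

Boundary ∂_1: C_1 → C_0 sends each edge [p,q] (with p < q) to q − p.
The resulting 8×24 matrix has rank 7, and its Smith normal form has invariant factors (1,1,1,1,1,1,1).

Boundary ∂_2: C_2 → C_1 acts by ∂[p,q,r] = [q,r] − [p,r] + [p,q]. For instance
  ∂[5,6,7] = [6,7] − [5,7] + [5,6],
  ∂[2,3,4] = [3,4] − [2,4] + [2,3].
The resulting 24×16 matrix has rank 15, and its Smith normal form has invariant factors (1,1,1,1,1,1,1,1,1,1,1,1,1,1,1).

Reading off H_k = ker ∂_k / im ∂_{k+1}:

  H_0: rank C_0 − rank ∂_1 = 8 − 7 = 1, and the invariant factors of ∂_1 are all 1, so H_0 = Z.
  H_1: rank ker ∂_1 − rank ∂_2 = (24 − 7) − 15 = 2, and the invariant factors of ∂_2 are all 1, so H_1 = Z^2.
  H_2: rank ker ∂_2 − rank ∂_3 = (16 − 15) − 0 = 1, and there is no ∂_3, so H_2 = Z.

As a check, the Euler characteristic is 8 − 24 + 16 = 0, which agrees with 1 − 2 + 1 = 0.
(K is a triangulation of the torus T^2.)

H_0 = Z,  H_1 = Z^2,  H_2 = Z.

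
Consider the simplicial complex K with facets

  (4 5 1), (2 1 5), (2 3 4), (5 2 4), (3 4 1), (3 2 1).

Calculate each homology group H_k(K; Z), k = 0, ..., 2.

Take the total order 1 < 2 < 3 < 4 < 5 on the vertex set. Then K (dimension 2) consists of the simplices:

  0-simplices (5): [1], [2], [3], [4], [5]
  1-simplices (9): [1,2], [1,3], [1,4], [1,5], [2,3], [2,4], [2,5], [3,4], [4,5]
  2-simplices (6): [1,2,3], [1,2,5], [1,3,4], [1,4,5], [2,3,4], [2,4,5]

giving chain groups C_0 ≅ Z^5, C_1 ≅ Z^9, C_2 ≅ Z^6.

∂_1: C_1 → C_0 sends each edge [p,q] (with p < q) to q − p.
This gives a 5×9 integer matrix of rank 4; reducing to Smith normal form yields diagonal entries (1,1,1,1).

The boundary map ∂_2: C_2 → C_1 maps a triangle to the signed sum of its edges. For instance
  ∂[2,3,4] = [3,4] − [2,4] + [2,3],
  ∂[1,2,3] = [2,3] − [1,3] + [1,2].
As a 9×6 matrix over Z this has rank 5, with invariant factors (1,1,1,1,1).

Reading off H_k = ker ∂_k / im ∂_{k+1}:

  H_0: rank C_0 − rank ∂_1 = 5 − 4 = 1, and the invariant factors of ∂_1 are all 1, so H_0 ≅ Z.
  H_1: rank ker ∂_1 − rank ∂_2 = (9 − 4) − 5 = 0, and the invariant factors of ∂_2 are all 1, so H_1 ≅ 0.
  H_2: rank ker ∂_2 − rank ∂_3 = (6 − 5) − 0 = 1, and there is no ∂_3, so H_2 ≅ Z.

(K is a triangulation of the 2-sphere S^2.)

H_0 = Z,  H_1 = 0,  H_2 = Z.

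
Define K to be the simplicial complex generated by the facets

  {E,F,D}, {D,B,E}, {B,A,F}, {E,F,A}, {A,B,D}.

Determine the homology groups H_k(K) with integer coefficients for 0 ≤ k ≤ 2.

H_0 ≅ Z,  H_1 ≅ Z,  H_2 = 0.

Fix the vertex order A < B < D < E < F and write every simplex with vertices in increasing order. Then dim K = 2 and the simplices of K are:

  0-simplices (5): A, B, D, E, F
  1-simplices (10): AB, AD, AE, AF, BD, BE, BF, DE, DF, EF
  2-simplices (5): ABD, ABF, AEF, BDE, DEF

giving chain groups C_0 ≅ Z^5, C_1 ≅ Z^10, C_2 ≅ Z^5.

∂_1: C_1 → C_0 is given by ∂[p,q] = [q] − [p]. For instance
  ∂BE = E − B.
The 5×10 boundary matrix has rank 4 and Smith normal form diag(1,1,1,1).

The boundary map ∂_2: C_2 → C_1 sends each 2-simplex [p,q,r] to [q,r] − [p,r] + [p,q]. For instance
  ∂ABF = BF − AF + AB,
  ∂BDE = DE − BE + BD.
This gives a 10×5 integer matrix of rank 5; reducing to Smith normal form yields diagonal entries (1,1,1,1,1).

Computing H_k = (kernel of ∂_k) / (image of ∂_{k+1}):

  H_0: rank C_0 − rank ∂_1 = 5 − 4 = 1, and the invariant factors of ∂_1 are all 1, so H_0 ≅ Z.
  H_1: rank ker ∂_1 − rank ∂_2 = (10 − 4) − 5 = 1, and the invariant factors of ∂_2 are all 1, so H_1 ≅ Z.
  H_2: rank ker ∂_2 − rank ∂_3 = (5 − 5) − 0 = 0, and there is no ∂_3, so H_2 ≅ 0.

(K is a triangulation of the Möbius band.)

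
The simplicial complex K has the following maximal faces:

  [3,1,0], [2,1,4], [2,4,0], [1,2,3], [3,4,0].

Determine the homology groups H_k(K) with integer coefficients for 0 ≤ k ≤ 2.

Order the vertices as 0 < 1 < 2 < 3 < 4. Listing each simplex with vertices in this order, K has dimension 2 with simplices:

  0-simplices (5): [0], [1], [2], [3], [4]
  1-simplices (10): [0,1], [0,2], [0,3], [0,4], [1,2], [1,3], [1,4], [2,3], [2,4], [3,4]
  2-simplices (5): [0,1,3], [0,2,4], [0,3,4], [1,2,3], [1,2,4]

so the chain groups are C_0 ≅ Z^5, C_1 ≅ Z^10, C_2 ≅ Z^5.

Boundary ∂_1: C_1 → C_0 sends each edge [p,q] (with p < q) to q − p. For instance
  ∂[0,4] = [4] − [0].
The 5×10 boundary matrix has rank 4 and Smith normal form diag(1,1,1,1).

The boundary map ∂_2: C_2 → C_1 maps a triangle to the signed sum of its edges. For instance
  ∂[0,2,4] = [2,4] − [0,4] + [0,2],
  ∂[0,1,3] = [1,3] − [0,3] + [0,1].
The resulting 10×5 matrix has rank 5, and its Smith normal form has invariant factors (1,1,1,1,1).

Reading off H_k = ker ∂_k / im ∂_{k+1}:

  H_0: rank C_0 − rank ∂_1 = 5 − 4 = 1, and the invariant factors of ∂_1 are all 1, so H_0 = Z.
  H_1: rank ker ∂_1 − rank ∂_2 = (10 − 4) − 5 = 1, and the invariant factors of ∂_2 are all 1, so H_1 = Z.
  H_2: rank ker ∂_2 − rank ∂_3 = (5 − 5) − 0 = 0, and there is no ∂_3, so H_2 = 0.

As a check, the Euler characteristic is 5 − 10 + 5 = 0, which agrees with 1 − 1 + 0 = 0.

H_0 = Z,  H_1 = Z,  H_2 = 0.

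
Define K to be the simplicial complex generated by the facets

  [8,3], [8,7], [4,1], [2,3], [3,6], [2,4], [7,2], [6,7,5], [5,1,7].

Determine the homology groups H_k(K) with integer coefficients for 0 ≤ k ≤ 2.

H_0 ≅ Z,  H_1 ≅ Z^3,  H_2 = 0.

Fix the vertex order 1 < 2 < 3 < 4 < 5 < 6 < 7 < 8 and write every simplex with vertices in increasing order. Then dim K = 2 and the simplices of K are:

  0-simplices (8): [1], [2], [3], [4], [5], [6], [7], [8]
  1-simplices (12): [1,4], [1,5], [1,7], [2,3], [2,4], [2,7], [3,6], [3,8], [5,6], [5,7], [6,7], [7,8]
  2-simplices (2): [1,5,7], [5,6,7]

so the chain groups are C_0 ≅ Z^8, C_1 ≅ Z^12, C_2 ≅ Z^2.

The boundary map ∂_1: C_1 → C_0 is given by ∂[p,q] = [q] − [p]. For instance
  ∂[6,7] = [7] − [6].
As a 8×12 matrix over Z this has rank 7, with invariant factors (1,1,1,1,1,1,1).

Boundary ∂_2: C_2 → C_1 acts by ∂[p,q,r] = [q,r] − [p,r] + [p,q]. For instance
  ∂[1,5,7] = [5,7] − [1,7] + [1,5],
  ∂[5,6,7] = [6,7] − [5,7] + [5,6].
As a 12×2 matrix over Z this has rank 2, with invariant factors (1,1).

Now H_k = ker ∂_k / im ∂_{k+1}, so:

  H_0: rank C_0 − rank ∂_1 = 8 − 7 = 1, and the invariant factors of ∂_1 are all 1, so H_0 = Z.
  H_1: rank ker ∂_1 − rank ∂_2 = (12 − 7) − 2 = 3, and the invariant factors of ∂_2 are all 1, so H_1 = Z^3.
  H_2: rank ker ∂_2 − rank ∂_3 = (2 − 2) − 0 = 0, and there is no ∂_3, so H_2 = 0.

As a check, the Euler characteristic is 8 − 12 + 2 = -2, which agrees with 1 − 3 + 0 = -2.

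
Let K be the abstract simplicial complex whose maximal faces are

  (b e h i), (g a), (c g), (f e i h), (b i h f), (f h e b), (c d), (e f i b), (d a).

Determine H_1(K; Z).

H_1 = Z.

K has 9 vertices, 14 edges, 10 triangles, 5 3-simplices.
rank ∂_1 = 7, rank ∂_2 = 6 ⇒ b_1 = 14 − 7 − 6 = 1; all invariant factors of ∂_2 are 1 so no torsion. So H_1 = Z.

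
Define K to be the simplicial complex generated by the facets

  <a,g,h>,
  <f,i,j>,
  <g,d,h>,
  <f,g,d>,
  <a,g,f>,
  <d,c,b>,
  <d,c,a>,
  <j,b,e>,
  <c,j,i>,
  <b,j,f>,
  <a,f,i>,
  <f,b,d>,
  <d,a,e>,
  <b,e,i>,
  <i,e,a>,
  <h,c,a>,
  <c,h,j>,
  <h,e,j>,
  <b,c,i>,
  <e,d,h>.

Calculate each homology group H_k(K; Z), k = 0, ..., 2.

Order the vertices as a < b < c < d < e < f < g < h < i < j. Listing each simplex with vertices in this order, K has dimension 2 with simplices:

  0-simplices (10): a, b, c, d, e, f, g, h, i, j
  1-simplices (30): ac, ad, ae, af, ag, ah, ai, bc, bd, be, bf, bi, bj, cd, ch, ci, cj, de, df, dg, dh, eh, ei, ej, fg, fi, fj, gh, hj, ij
  2-simplices (20): acd, ach, ade, aei, afg, afi, agh, bcd, bci, bdf, bei, bej, bfj, chj, cij, deh, dfg, dgh, ehj, fij

Hence C_0 ≅ Z^10, C_1 ≅ Z^30, C_2 ≅ Z^20.

∂_1: C_1 → C_0 maps an edge to its endpoints' difference, ∂[p,q] = q − p.
The 10×30 boundary matrix has rank 9 and Smith normal form diag(1,1,1,1,1,1,1,1,1).

Boundary ∂_2: C_2 → C_1 sends each 2-simplex [p,q,r] to [q,r] − [p,r] + [p,q]. For instance
  ∂dfg = fg − dg + df,
  ∂ehj = hj − ej + eh.
This gives a 30×20 integer matrix of rank 20; reducing to Smith normal form yields diagonal entries (1,1,1,1,1,1,1,1,1,1,1,1,1,1,1,1,1,1,1,2).

From H_k ≅ ker(∂_k) / im(∂_{k+1}) we obtain:

  H_0: rank C_0 − rank ∂_1 = 10 − 9 = 1, and the invariant factors of ∂_1 are all 1, so H_0 ≅ Z.
  H_1: rank ker ∂_1 − rank ∂_2 = (30 − 9) − 20 = 1, and ∂_2 has invariant factor 2 > 1, so H_1 ≅ Z ⊕ Z_2.
  H_2: rank ker ∂_2 − rank ∂_3 = (20 − 20) − 0 = 0, and there is no ∂_3, so H_2 ≅ 0.

(K is a triangulation of the Klein bottle.)

H_0 = Z,  H_1 = Z ⊕ Z_2,  H_2 = 0.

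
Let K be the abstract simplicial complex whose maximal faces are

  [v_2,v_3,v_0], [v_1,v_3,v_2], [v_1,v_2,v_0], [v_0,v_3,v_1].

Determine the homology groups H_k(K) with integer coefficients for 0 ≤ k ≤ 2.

K has 4 vertices, 6 edges, 4 triangles.
rank ∂_0 = 0, rank ∂_1 = 3 ⇒ b_0 = 4 − 0 − 3 = 1; all invariant factors of ∂_1 are 1 so no torsion. So H_0 ≅ Z.
rank ∂_1 = 3, rank ∂_2 = 3 ⇒ b_1 = 6 − 3 − 3 = 0; all invariant factors of ∂_2 are 1 so no torsion. So H_1 ≅ 0.
rank ∂_2 = 3, rank ∂_3 = 0 ⇒ b_2 = 4 − 3 − 0 = 1. So H_2 ≅ Z.

H_0 = Z,  H_1 = 0,  H_2 = Z.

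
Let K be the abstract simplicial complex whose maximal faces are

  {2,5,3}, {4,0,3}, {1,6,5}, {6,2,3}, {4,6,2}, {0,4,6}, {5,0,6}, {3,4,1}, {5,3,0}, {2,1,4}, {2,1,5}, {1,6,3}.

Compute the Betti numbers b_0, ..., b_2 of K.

b_0 = 1, b_1 = 0, b_2 = 0.

Take the total order 0 < 1 < 2 < 3 < 4 < 5 < 6 on the vertex set. Then K (dimension 2) consists of the simplices:

  0-simplices (7): [0], [1], [2], [3], [4], [5], [6]
  1-simplices (18): [0,3], [0,4], [0,5], [0,6], [1,2], [1,3], [1,4], [1,5], [1,6], [2,3], [2,4], [2,5], [2,6], [3,4], [3,5], [3,6], [4,6], [5,6]
  2-simplices (12): [0,3,4], [0,3,5], [0,4,6], [0,5,6], [1,2,4], [1,2,5], [1,3,4], [1,3,6], [1,5,6], [2,3,5], [2,3,6], [2,4,6]

giving chain groups C_0 ≅ Z^7, C_1 ≅ Z^18, C_2 ≅ Z^12.

The boundary map ∂_1: C_1 → C_0 sends each edge [p,q] (with p < q) to q − p. For instance
  ∂[2,3] = [3] − [2].
This gives a 7×18 integer matrix of rank 6; reducing to Smith normal form yields diagonal entries (1,1,1,1,1,1).

∂_2: C_2 → C_1 maps a triangle to the signed sum of its edges. For instance
  ∂[1,5,6] = [5,6] − [1,6] + [1,5],
  ∂[2,3,5] = [3,5] − [2,5] + [2,3].
The resulting 18×12 matrix has rank 12, and its Smith normal form has invariant factors (1,1,1,1,1,1,1,1,1,1,1,2).

Computing H_k = (kernel of ∂_k) / (image of ∂_{k+1}):

  H_0: rank C_0 − rank ∂_1 = 7 − 6 = 1, and the invariant factors of ∂_1 are all 1, so H_0 = Z.
  H_1: rank ker ∂_1 − rank ∂_2 = (18 − 6) − 12 = 0, and ∂_2 has invariant factor 2 > 1, so H_1 = Z/2.
  H_2: rank ker ∂_2 − rank ∂_3 = (12 − 12) − 0 = 0, and there is no ∂_3, so H_2 = 0.

As a check, the Euler characteristic is 7 − 18 + 12 = 1, which agrees with 1 − 0 + 0 = 1.
(K is a triangulation of the real projective plane RP^2.)

Hence the Betti numbers are b_0 = 1, b_1 = 0, b_2 = 0.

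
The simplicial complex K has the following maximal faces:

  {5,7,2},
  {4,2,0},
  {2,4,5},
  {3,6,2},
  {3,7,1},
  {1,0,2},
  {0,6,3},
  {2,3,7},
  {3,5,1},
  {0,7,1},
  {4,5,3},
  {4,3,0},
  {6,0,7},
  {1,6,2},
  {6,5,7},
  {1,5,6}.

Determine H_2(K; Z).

Order the vertices as 0 < 1 < 2 < 3 < 4 < 5 < 6 < 7. Listing each simplex with vertices in this order, K has dimension 2 with simplices:

  0-simplices (8): [0], [1], [2], [3], [4], [5], [6], [7]
  1-simplices (24): (24 of them)
  2-simplices (16): [0,1,2], [0,1,7], [0,2,4], [0,3,4], [0,3,6], [0,6,7], [1,2,6], [1,3,5], [1,3,7], [1,5,6], [2,3,6], [2,3,7], [2,4,5], [2,5,7], [3,4,5], [5,6,7]

giving chain groups C_0 ≅ Z^8, C_1 ≅ Z^24, C_2 ≅ Z^16.

Boundary ∂_1: C_1 → C_0 maps an edge to its endpoints' difference, ∂[p,q] = q − p. For instance
  ∂[3,5] = [5] − [3].
This gives a 8×24 integer matrix of rank 7; reducing to Smith normal form yields diagonal entries (1,1,1,1,1,1,1).

Boundary ∂_2: C_2 → C_1 sends each 2-simplex [p,q,r] to [q,r] − [p,r] + [p,q]. For instance
  ∂[0,3,4] = [3,4] − [0,4] + [0,3],
  ∂[0,6,7] = [6,7] − [0,7] + [0,6].
The resulting 24×16 matrix has rank 15, and its Smith normal form has invariant factors (1,1,1,1,1,1,1,1,1,1,1,1,1,1,1).

Now H_k = ker ∂_k / im ∂_{k+1}, so:

  H_2: rank ker ∂_2 − rank ∂_3 = (16 − 15) − 0 = 1, and there is no ∂_3, so H_2 = Z.

H_2 ≅ Z.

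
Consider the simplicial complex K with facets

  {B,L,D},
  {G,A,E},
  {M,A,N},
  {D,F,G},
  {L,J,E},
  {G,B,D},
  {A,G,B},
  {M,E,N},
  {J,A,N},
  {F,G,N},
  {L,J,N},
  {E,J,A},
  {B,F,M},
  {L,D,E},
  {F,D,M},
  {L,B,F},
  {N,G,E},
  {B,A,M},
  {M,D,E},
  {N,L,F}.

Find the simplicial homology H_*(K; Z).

H_0 = Z,  H_1 = Z ⊕ Z/2,  H_2 = 0.

Take the total order A < B < D < E < F < G < J < L < M < N on the vertex set. Then K (dimension 2) consists of the simplices:

  0-simplices (10): A, B, D, E, F, G, J, L, M, N
  1-simplices (30): AB, AE, AG, AJ, AM, AN, BD, BF, BG, BL, BM, DE, DF, DG, DL, DM, EG, EJ, EL, EM, EN, FG, FL, FM, FN, GN, JL, JN, LN, MN
  2-simplices (20): ABG, ABM, AEG, AEJ, AJN, AMN, BDG, BDL, BFL, BFM, DEL, DEM, DFG, DFM, EGN, EJL, EMN, FGN, FLN, JLN

Hence C_0 ≅ Z^10, C_1 ≅ Z^30, C_2 ≅ Z^20.

∂_1: C_1 → C_0 is given by ∂[p,q] = [q] − [p]. For instance
  ∂BG = G − B.
As a 10×30 matrix over Z this has rank 9, with invariant factors (1,1,1,1,1,1,1,1,1).

Boundary ∂_2: C_2 → C_1 acts by ∂[p,q,r] = [q,r] − [p,r] + [p,q]. For instance
  ∂EMN = MN − EN + EM,
  ∂JLN = LN − JN + JL.
This gives a 30×20 integer matrix of rank 20; reducing to Smith normal form yields diagonal entries (1,1,1,1,1,1,1,1,1,1,1,1,1,1,1,1,1,1,1,2).

Reading off H_k = ker ∂_k / im ∂_{k+1}:

  H_0: rank C_0 − rank ∂_1 = 10 − 9 = 1, and the invariant factors of ∂_1 are all 1, so H_0 = Z.
  H_1: rank ker ∂_1 − rank ∂_2 = (30 − 9) − 20 = 1, and ∂_2 has invariant factor 2 > 1, so H_1 = Z ⊕ Z/2.
  H_2: rank ker ∂_2 − rank ∂_3 = (20 − 20) − 0 = 0, and there is no ∂_3, so H_2 = 0.

(K is a triangulation of the Klein bottle.)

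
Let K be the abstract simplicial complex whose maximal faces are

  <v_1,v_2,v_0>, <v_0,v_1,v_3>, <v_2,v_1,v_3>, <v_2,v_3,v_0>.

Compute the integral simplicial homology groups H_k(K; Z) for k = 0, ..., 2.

We work with the vertex ordering v_0 < v_1 < v_2 < v_3. The simplices of K, each written with vertices in increasing order, are:

  0-simplices (4): [v_0], [v_1], [v_2], [v_3]
  1-simplices (6): [v_0,v_1], [v_0,v_2], [v_0,v_3], [v_1,v_2], [v_1,v_3], [v_2,v_3]
  2-simplices (4): [v_0,v_1,v_2], [v_0,v_1,v_3], [v_0,v_2,v_3], [v_1,v_2,v_3]

Hence C_0 ≅ Z^4, C_1 ≅ Z^6, C_2 ≅ Z^4.

Boundary ∂_1: C_1 → C_0 is given by ∂[p,q] = [q] − [p].
As a 4×6 matrix over Z this has rank 3, with invariant factors (1,1,1).

Boundary ∂_2: C_2 → C_1 acts by ∂[p,q,r] = [q,r] − [p,r] + [p,q]. For instance
  ∂[v_1,v_2,v_3] = [v_2,v_3] − [v_1,v_3] + [v_1,v_2],
  ∂[v_0,v_1,v_3] = [v_1,v_3] − [v_0,v_3] + [v_0,v_1].
The resulting 6×4 matrix has rank 3, and its Smith normal form has invariant factors (1,1,1).

From H_k ≅ ker(∂_k) / im(∂_{k+1}) we obtain:

  H_0: rank C_0 − rank ∂_1 = 4 − 3 = 1, and the invariant factors of ∂_1 are all 1, so H_0 = Z.
  H_1: rank ker ∂_1 − rank ∂_2 = (6 − 3) − 3 = 0, and the invariant factors of ∂_2 are all 1, so H_1 = 0.
  H_2: rank ker ∂_2 − rank ∂_3 = (4 − 3) − 0 = 1, and there is no ∂_3, so H_2 = Z.

As a check, the Euler characteristic is 4 − 6 + 4 = 2, which agrees with 1 − 0 + 1 = 2.

H_0 ≅ Z,  H_1 = 0,  H_2 ≅ Z.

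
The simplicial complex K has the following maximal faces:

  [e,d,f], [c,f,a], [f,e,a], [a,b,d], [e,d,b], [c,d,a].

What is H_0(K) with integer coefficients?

H_0 ≅ Z.

Fix the vertex order a < b < c < d < e < f and write every simplex with vertices in increasing order. Then dim K = 2 and the simplices of K are:

  0-simplices (6): a, b, c, d, e, f
  1-simplices (12): ab, ac, ad, ae, af, bd, be, cd, cf, de, df, ef
  2-simplices (6): abd, acd, acf, aef, bde, def

so the chain groups are C_0 ≅ Z^6, C_1 ≅ Z^12, C_2 ≅ Z^6.

∂_1: C_1 → C_0 is given by ∂[p,q] = [q] − [p].
This gives a 6×12 integer matrix of rank 5; reducing to Smith normal form yields diagonal entries (1,1,1,1,1).

∂_2: C_2 → C_1 acts by ∂[p,q,r] = [q,r] − [p,r] + [p,q]. For instance
  ∂bde = de − be + bd,
  ∂acf = cf − af + ac.
As a 12×6 matrix over Z this has rank 6, with invariant factors (1,1,1,1,1,1).

Computing H_k = (kernel of ∂_k) / (image of ∂_{k+1}):

  H_0: rank C_0 − rank ∂_1 = 6 − 5 = 1, and the invariant factors of ∂_1 are all 1, so H_0 ≅ Z.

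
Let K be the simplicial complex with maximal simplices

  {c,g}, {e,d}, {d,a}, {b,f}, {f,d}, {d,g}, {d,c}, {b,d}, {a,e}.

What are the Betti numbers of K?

b_0 = 1, b_1 = 3.

K has 7 vertices, 9 edges.
rank ∂_0 = 0, rank ∂_1 = 6 ⇒ b_0 = 7 − 0 − 6 = 1; all invariant factors of ∂_1 are 1 so no torsion. So H_0 ≅ Z.
rank ∂_1 = 6, rank ∂_2 = 0 ⇒ b_1 = 9 − 6 − 0 = 3. So H_1 ≅ Z^3.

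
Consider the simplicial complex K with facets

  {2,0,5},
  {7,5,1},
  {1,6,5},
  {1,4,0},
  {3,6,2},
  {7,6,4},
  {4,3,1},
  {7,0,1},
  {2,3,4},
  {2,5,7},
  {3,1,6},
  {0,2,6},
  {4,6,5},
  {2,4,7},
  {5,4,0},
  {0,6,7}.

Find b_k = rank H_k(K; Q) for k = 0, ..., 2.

b_0 = 1, b_1 = 2, b_2 = 1.

We work with the vertex ordering 0 < 1 < 2 < 3 < 4 < 5 < 6 < 7. The simplices of K, each written with vertices in increasing order, are:

  0-simplices (8): [0], [1], [2], [3], [4], [5], [6], [7]
  1-simplices (24): (24 of them)
  2-simplices (16): [0,1,4], [0,1,7], [0,2,5], [0,2,6], [0,4,5], [0,6,7], [1,3,4], [1,3,6], [1,5,6], [1,5,7], [2,3,4], [2,3,6], [2,4,7], [2,5,7], [4,5,6], [4,6,7]

so the chain groups are C_0 ≅ Z^8, C_1 ≅ Z^24, C_2 ≅ Z^16.

The boundary map ∂_1: C_1 → C_0 is given by ∂[p,q] = [q] − [p]. For instance
  ∂[3,6] = [6] − [3].
The 8×24 boundary matrix has rank 7 and Smith normal form diag(1,1,1,1,1,1,1).

Boundary ∂_2: C_2 → C_1 acts by ∂[p,q,r] = [q,r] − [p,r] + [p,q]. For instance
  ∂[1,5,7] = [5,7] − [1,7] + [1,5],
  ∂[4,6,7] = [6,7] − [4,7] + [4,6].
The 24×16 boundary matrix has rank 15 and Smith normal form diag(1,1,1,1,1,1,1,1,1,1,1,1,1,1,1).

Reading off H_k = ker ∂_k / im ∂_{k+1}:

  H_0: rank C_0 − rank ∂_1 = 8 − 7 = 1, and the invariant factors of ∂_1 are all 1, so H_0 = Z.
  H_1: rank ker ∂_1 − rank ∂_2 = (24 − 7) − 15 = 2, and the invariant factors of ∂_2 are all 1, so H_1 = Z^2.
  H_2: rank ker ∂_2 − rank ∂_3 = (16 − 15) − 0 = 1, and there is no ∂_3, so H_2 = Z.

Hence the Betti numbers are b_0 = 1, b_1 = 2, b_2 = 1.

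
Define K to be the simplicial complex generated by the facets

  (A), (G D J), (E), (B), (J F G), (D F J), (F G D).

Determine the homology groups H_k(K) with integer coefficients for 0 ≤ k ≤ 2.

H_0 ≅ Z^4,  H_1 = 0,  H_2 ≅ Z.

Fix the vertex order A < B < D < E < F < G < J and write every simplex with vertices in increasing order. Then dim K = 2 and the simplices of K are:

  0-simplices (7): A, B, D, E, F, G, J
  1-simplices (6): DF, DG, DJ, FG, FJ, GJ
  2-simplices (4): DFG, DFJ, DGJ, FGJ

so the chain groups are C_0 ≅ Z^7, C_1 ≅ Z^6, C_2 ≅ Z^4.

The boundary map ∂_1: C_1 → C_0 maps an edge to its endpoints' difference, ∂[p,q] = q − p. For instance
  ∂GJ = J − G.
The 7×6 boundary matrix has rank 3 and Smith normal form diag(1,1,1).

Boundary ∂_2: C_2 → C_1 acts by ∂[p,q,r] = [q,r] − [p,r] + [p,q]. For instance
  ∂DFJ = FJ − DJ + DF,
  ∂DFG = FG − DG + DF.
This gives a 6×4 integer matrix of rank 3; reducing to Smith normal form yields diagonal entries (1,1,1).

From H_k ≅ ker(∂_k) / im(∂_{k+1}) we obtain:

  H_0: rank C_0 − rank ∂_1 = 7 − 3 = 4, and the invariant factors of ∂_1 are all 1, so H_0 ≅ Z^4.
  H_1: rank ker ∂_1 − rank ∂_2 = (6 − 3) − 3 = 0, and the invariant factors of ∂_2 are all 1, so H_1 ≅ 0.
  H_2: rank ker ∂_2 − rank ∂_3 = (4 − 3) − 0 = 1, and there is no ∂_3, so H_2 ≅ Z.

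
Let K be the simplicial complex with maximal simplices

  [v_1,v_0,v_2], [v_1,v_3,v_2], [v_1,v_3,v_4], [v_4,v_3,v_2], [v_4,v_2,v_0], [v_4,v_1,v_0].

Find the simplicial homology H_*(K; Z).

H_0 ≅ Z,  H_1 = 0,  H_2 ≅ Z.

Take the total order v_0 < v_1 < v_2 < v_3 < v_4 on the vertex set. Then K (dimension 2) consists of the simplices:

  0-simplices (5): [v_0], [v_1], [v_2], [v_3], [v_4]
  1-simplices (9): [v_0,v_1], [v_0,v_2], [v_0,v_4], [v_1,v_2], [v_1,v_3], [v_1,v_4], [v_2,v_3], [v_2,v_4], [v_3,v_4]
  2-simplices (6): [v_0,v_1,v_2], [v_0,v_1,v_4], [v_0,v_2,v_4], [v_1,v_2,v_3], [v_1,v_3,v_4], [v_2,v_3,v_4]

Hence C_0 ≅ Z^5, C_1 ≅ Z^9, C_2 ≅ Z^6.

The boundary map ∂_1: C_1 → C_0 is given by ∂[p,q] = [q] − [p]. For instance
  ∂[v_1,v_4] = [v_4] − [v_1].
The resulting 5×9 matrix has rank 4, and its Smith normal form has invariant factors (1,1,1,1).

The boundary map ∂_2: C_2 → C_1 maps a triangle to the signed sum of its edges. For instance
  ∂[v_0,v_1,v_4] = [v_1,v_4] − [v_0,v_4] + [v_0,v_1],
  ∂[v_2,v_3,v_4] = [v_3,v_4] − [v_2,v_4] + [v_2,v_3].
The 9×6 boundary matrix has rank 5 and Smith normal form diag(1,1,1,1,1).

Now H_k = ker ∂_k / im ∂_{k+1}, so:

  H_0: rank C_0 − rank ∂_1 = 5 − 4 = 1, and the invariant factors of ∂_1 are all 1, so H_0 = Z.
  H_1: rank ker ∂_1 − rank ∂_2 = (9 − 4) − 5 = 0, and the invariant factors of ∂_2 are all 1, so H_1 = 0.
  H_2: rank ker ∂_2 − rank ∂_3 = (6 − 5) − 0 = 1, and there is no ∂_3, so H_2 = Z.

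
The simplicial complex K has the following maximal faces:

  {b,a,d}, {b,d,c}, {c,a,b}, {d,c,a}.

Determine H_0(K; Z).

H_0 = Z.

Order the vertices as a < b < c < d. Listing each simplex with vertices in this order, K has dimension 2 with simplices:

  0-simplices (4): a, b, c, d
  1-simplices (6): ab, ac, ad, bc, bd, cd
  2-simplices (4): abc, abd, acd, bcd

so the chain groups are C_0 ≅ Z^4, C_1 ≅ Z^6, C_2 ≅ Z^4.

∂_1: C_1 → C_0 is given by ∂[p,q] = [q] − [p]. For instance
  ∂ab = b − a.
The resulting 4×6 matrix has rank 3, and its Smith normal form has invariant factors (1,1,1).

The boundary map ∂_2: C_2 → C_1 acts by ∂[p,q,r] = [q,r] − [p,r] + [p,q]. For instance
  ∂acd = cd − ad + ac,
  ∂abc = bc − ac + ab.
The 6×4 boundary matrix has rank 3 and Smith normal form diag(1,1,1).

Reading off H_k = ker ∂_k / im ∂_{k+1}:

  H_0: rank C_0 − rank ∂_1 = 4 − 3 = 1, and the invariant factors of ∂_1 are all 1, so H_0 = Z.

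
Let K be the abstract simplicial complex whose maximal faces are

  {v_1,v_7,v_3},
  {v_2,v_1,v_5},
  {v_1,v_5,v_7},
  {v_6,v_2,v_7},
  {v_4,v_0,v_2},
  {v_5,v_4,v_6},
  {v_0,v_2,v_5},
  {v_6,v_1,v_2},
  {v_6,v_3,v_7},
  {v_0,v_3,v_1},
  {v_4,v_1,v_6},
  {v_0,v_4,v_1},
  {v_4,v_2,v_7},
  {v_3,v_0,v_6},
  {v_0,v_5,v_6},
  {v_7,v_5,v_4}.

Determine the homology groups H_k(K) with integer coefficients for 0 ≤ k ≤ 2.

Order the vertices as v_0 < v_1 < v_2 < v_3 < v_4 < v_5 < v_6 < v_7. Listing each simplex with vertices in this order, K has dimension 2 with simplices:

  0-simplices (8): [v_0], [v_1], [v_2], [v_3], [v_4], [v_5], [v_6], [v_7]
  1-simplices (24): (24 of them)
  2-simplices (16): (16 of them)

Hence C_0 ≅ Z^8, C_1 ≅ Z^24, C_2 ≅ Z^16.

Boundary ∂_1: C_1 → C_0 maps an edge to its endpoints' difference, ∂[p,q] = q − p.
The 8×24 boundary matrix has rank 7 and Smith normal form diag(1,1,1,1,1,1,1).

Boundary ∂_2: C_2 → C_1 sends each 2-simplex [p,q,r] to [q,r] − [p,r] + [p,q]. For instance
  ∂[v_0,v_2,v_4] = [v_2,v_4] − [v_0,v_4] + [v_0,v_2],
  ∂[v_1,v_5,v_7] = [v_5,v_7] − [v_1,v_7] + [v_1,v_5].
The 24×16 boundary matrix has rank 15 and Smith normal form diag(1,1,1,1,1,1,1,1,1,1,1,1,1,1,1).

Now H_k = ker ∂_k / im ∂_{k+1}, so:

  H_0: rank C_0 − rank ∂_1 = 8 − 7 = 1, and the invariant factors of ∂_1 are all 1, so H_0 ≅ Z.
  H_1: rank ker ∂_1 − rank ∂_2 = (24 − 7) − 15 = 2, and the invariant factors of ∂_2 are all 1, so H_1 ≅ Z^2.
  H_2: rank ker ∂_2 − rank ∂_3 = (16 − 15) − 0 = 1, and there is no ∂_3, so H_2 ≅ Z.

H_0 ≅ Z,  H_1 ≅ Z^2,  H_2 ≅ Z.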